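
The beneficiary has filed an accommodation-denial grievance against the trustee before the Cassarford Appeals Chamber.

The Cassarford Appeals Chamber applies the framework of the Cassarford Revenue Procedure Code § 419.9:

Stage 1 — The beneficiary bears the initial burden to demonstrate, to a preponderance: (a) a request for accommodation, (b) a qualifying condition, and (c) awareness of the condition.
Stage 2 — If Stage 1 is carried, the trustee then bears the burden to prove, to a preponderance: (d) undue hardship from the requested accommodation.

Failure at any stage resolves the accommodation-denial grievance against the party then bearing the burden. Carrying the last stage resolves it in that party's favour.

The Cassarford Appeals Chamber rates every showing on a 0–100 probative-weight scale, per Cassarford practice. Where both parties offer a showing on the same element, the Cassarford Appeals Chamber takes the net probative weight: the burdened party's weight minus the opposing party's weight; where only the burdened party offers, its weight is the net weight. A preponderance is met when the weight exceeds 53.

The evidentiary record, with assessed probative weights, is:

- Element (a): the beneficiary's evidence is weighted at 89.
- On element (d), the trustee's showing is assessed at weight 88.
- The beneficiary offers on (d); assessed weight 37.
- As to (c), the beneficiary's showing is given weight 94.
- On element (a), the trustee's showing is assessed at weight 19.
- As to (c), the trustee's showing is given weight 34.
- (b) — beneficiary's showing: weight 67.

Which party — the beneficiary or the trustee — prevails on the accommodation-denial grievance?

Stage 1 — burden on beneficiary; standard: a preponderance (weight exceeds 53).
    (a): 89 − 19 = 70 > 53 [met]
    (b): 67 > 53 [met]
    (c): 94 − 34 = 60 > 53 [met]
  All elements met. The burden passes to the trustee.
Stage 2 — burden on trustee; standard: a preponderance (weight exceeds 53).
    (d): 88 − 37 = 51 ≤ 53 [not met]
  Not every element is met, so the trustee fails to carry Stage 2.
So the beneficiary prevails.

beneficiary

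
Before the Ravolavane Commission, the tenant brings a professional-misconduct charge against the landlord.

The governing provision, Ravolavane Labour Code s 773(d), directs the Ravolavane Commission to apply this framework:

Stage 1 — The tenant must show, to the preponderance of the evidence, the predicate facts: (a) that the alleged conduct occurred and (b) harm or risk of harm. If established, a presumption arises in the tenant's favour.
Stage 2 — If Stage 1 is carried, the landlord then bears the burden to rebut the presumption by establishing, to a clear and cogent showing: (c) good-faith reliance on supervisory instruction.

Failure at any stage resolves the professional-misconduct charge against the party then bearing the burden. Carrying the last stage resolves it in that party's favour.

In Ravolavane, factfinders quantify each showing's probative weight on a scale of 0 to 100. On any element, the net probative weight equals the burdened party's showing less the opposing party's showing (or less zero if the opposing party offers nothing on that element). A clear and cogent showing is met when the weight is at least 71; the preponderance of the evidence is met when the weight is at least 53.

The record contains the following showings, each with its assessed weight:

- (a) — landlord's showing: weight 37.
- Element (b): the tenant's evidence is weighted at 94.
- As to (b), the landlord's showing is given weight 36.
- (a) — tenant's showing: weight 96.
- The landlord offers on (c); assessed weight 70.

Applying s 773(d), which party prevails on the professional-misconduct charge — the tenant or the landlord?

At Stage 1 the tenant must meet the preponderance of the evidence (weight is at least 53): on (a) the weight is 96 less the opposing 37 gives net 59, which does reach 53, so (a) meets the standard; on (b) the weight is 94 less the opposing 36 gives net 58, which does reach 53, so (b) meets the standard.
  The tenant carries Stage 1; the landlord now bears the burden.
At Stage 2 the landlord must meet a clear and cogent showing (weight is at least 71): on (c) the weight is 70, which does not reach 71, so (c) does not meet the standard.
  The landlord does not carry Stage 2.
The analysis ends at Stage 2; the tenant prevails.

tenant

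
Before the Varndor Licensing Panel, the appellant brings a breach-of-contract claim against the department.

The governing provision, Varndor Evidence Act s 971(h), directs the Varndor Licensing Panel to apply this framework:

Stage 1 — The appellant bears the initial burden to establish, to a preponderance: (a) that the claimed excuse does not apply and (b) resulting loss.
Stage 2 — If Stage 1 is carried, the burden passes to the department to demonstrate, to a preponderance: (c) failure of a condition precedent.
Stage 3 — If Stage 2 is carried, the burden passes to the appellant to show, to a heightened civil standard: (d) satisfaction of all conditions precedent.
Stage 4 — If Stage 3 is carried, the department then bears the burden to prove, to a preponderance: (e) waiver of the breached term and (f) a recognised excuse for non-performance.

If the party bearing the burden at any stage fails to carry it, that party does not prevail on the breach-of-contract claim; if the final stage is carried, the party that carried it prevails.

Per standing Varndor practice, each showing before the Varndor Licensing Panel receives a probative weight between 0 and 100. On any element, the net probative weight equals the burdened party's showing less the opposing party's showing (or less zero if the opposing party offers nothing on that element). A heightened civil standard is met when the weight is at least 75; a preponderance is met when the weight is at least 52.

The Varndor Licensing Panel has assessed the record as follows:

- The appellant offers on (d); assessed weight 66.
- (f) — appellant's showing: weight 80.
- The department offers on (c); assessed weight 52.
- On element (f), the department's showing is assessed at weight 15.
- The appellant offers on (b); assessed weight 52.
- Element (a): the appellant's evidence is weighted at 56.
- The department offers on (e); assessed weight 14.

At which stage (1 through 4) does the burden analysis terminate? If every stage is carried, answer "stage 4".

stage 3

At Stage 1 the appellant must meet a preponderance (weight is at least 52): on (a) the weight is 56, ≥ 52, so (a) meets the standard; on (b) the weight is 52, which does reach 52, so (b) meets the standard.
  The appellant carries Stage 1; the department now bears the burden.
At Stage 2 the department must meet a preponderance (weight is at least 52): on (c) the weight is 52, ≥ 52, so (c) meets the standard.
  Stage 2 is satisfied; the onus moves to the appellant.
At Stage 3 the appellant must meet a heightened civil standard (weight is at least 75): on (d) the weight is 66, < 75, so (d) does not meet the standard.
  The appellant does not carry Stage 3.
So the department prevails.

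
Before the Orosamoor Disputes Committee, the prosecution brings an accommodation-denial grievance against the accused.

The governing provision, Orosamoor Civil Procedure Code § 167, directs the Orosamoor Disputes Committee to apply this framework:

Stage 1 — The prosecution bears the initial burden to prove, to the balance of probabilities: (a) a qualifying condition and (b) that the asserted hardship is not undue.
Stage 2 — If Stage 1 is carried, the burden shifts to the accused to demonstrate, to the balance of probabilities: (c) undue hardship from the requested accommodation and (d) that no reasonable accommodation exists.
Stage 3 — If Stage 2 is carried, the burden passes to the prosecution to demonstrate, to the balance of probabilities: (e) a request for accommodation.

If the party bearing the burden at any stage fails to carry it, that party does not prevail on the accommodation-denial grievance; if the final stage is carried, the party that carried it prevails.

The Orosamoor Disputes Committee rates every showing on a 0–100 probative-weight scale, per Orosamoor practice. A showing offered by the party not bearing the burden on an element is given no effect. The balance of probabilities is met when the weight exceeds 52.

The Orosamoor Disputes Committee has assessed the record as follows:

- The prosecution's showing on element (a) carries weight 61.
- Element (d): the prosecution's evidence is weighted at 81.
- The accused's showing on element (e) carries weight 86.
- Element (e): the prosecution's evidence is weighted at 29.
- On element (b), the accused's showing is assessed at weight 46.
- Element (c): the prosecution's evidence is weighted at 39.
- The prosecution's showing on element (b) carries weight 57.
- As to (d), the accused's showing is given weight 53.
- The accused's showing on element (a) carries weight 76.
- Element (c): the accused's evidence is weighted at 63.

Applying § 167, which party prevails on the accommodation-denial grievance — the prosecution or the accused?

Stage 1 — burden on prosecution; standard: the balance of probabilities (weight exceeds 52).
    (a): 61 (accused's 76 disregarded) > 52 [met]
    (b): 57 (accused's 46 disregarded) > 52 [met]
  All elements met. The burden passes to the accused.
Stage 2 — burden on accused; standard: the balance of probabilities (weight exceeds 52).
    (c): 63 (prosecution's 39 disregarded) > 52 [met]
    (d): 53 (prosecution's 81 disregarded) > 52 [met]
  Stage 2 carried; the burden shifts to the prosecution.
Stage 3 — burden on prosecution; standard: the balance of probabilities (weight exceeds 52).
    (e): 29 (accused's 86 disregarded) ≤ 52 [not met]
  The prosecution does not carry Stage 3.
The analysis ends at Stage 3; the accused prevails.

accused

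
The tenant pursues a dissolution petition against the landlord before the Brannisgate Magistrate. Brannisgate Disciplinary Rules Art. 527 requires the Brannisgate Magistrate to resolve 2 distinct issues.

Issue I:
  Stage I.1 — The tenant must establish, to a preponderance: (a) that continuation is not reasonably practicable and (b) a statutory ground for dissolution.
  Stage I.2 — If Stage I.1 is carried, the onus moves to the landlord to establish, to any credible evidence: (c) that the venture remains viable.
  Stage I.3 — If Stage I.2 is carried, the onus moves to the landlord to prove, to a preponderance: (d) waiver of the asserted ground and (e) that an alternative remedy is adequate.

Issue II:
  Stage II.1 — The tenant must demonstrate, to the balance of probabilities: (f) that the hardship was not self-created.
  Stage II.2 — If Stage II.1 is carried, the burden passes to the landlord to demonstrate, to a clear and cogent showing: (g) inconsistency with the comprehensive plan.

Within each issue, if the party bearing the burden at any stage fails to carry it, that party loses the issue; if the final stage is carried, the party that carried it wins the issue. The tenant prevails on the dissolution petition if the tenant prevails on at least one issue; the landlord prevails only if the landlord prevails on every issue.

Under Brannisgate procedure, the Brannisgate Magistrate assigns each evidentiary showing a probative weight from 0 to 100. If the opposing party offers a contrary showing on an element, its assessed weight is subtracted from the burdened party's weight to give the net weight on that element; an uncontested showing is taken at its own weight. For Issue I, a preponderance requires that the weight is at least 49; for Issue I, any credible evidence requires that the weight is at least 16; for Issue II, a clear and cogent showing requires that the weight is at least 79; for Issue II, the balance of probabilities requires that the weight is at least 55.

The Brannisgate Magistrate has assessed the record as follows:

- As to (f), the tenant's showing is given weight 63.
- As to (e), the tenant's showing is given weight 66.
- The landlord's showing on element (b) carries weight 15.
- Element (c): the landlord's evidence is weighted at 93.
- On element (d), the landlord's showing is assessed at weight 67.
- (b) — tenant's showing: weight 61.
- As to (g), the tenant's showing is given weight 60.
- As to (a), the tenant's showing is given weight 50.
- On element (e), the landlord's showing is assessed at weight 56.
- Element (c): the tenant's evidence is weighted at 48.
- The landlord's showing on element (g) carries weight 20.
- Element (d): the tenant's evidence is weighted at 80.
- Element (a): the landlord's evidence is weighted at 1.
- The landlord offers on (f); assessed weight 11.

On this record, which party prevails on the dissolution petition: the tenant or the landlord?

landlord

— Issue I —
Stage I.1 (tenant, a preponderance, weight is at least 49): (a) net 50−1=49 ≥ 49 — meets; (b) net 61−15=46 < 49 — fails.
  Not every element is met, so the tenant fails to carry Stage I.1.
The analysis ends at Stage I.1; the landlord prevails on this issue.
— Issue II —
At Stage II.1 the tenant must meet the balance of probabilities (weight is at least 55): on (f) the weight is 63 less the opposing 11 gives net 52, which does not reach 55, so (f) does not meet the standard.
  Stage II.1 not carried; the tenant fails its burden.
So the landlord prevails on this issue.
Per-issue: Issue I → landlord; Issue II → landlord. The tenant must prevail on at least one issue; overall, the landlord prevails.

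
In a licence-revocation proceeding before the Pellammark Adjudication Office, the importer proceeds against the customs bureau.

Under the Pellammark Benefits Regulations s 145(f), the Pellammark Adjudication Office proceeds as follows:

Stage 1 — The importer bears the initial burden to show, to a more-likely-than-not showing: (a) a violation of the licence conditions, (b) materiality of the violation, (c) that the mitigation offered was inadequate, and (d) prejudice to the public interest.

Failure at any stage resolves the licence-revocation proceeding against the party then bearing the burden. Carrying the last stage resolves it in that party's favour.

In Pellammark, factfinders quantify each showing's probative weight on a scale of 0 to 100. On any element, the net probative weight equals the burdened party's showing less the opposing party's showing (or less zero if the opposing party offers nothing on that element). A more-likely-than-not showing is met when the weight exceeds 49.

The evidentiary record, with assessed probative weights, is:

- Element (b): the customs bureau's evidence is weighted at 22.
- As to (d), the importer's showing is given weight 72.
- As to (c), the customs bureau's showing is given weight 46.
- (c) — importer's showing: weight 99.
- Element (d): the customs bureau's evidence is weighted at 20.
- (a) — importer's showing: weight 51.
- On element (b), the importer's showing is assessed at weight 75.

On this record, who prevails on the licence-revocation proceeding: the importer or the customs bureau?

Stage 1 (importer, a more-likely-than-not showing, weight exceeds 49): (a) 51 > 49 — meets; (b) net 75−22=53 > 49 — meets; (c) net 99−46=53 > 49 — meets; (d) net 72−20=52 > 49 — meets.
  Stage 1 carried; the final stage is satisfied.
All stages carried — the importer prevails.

importer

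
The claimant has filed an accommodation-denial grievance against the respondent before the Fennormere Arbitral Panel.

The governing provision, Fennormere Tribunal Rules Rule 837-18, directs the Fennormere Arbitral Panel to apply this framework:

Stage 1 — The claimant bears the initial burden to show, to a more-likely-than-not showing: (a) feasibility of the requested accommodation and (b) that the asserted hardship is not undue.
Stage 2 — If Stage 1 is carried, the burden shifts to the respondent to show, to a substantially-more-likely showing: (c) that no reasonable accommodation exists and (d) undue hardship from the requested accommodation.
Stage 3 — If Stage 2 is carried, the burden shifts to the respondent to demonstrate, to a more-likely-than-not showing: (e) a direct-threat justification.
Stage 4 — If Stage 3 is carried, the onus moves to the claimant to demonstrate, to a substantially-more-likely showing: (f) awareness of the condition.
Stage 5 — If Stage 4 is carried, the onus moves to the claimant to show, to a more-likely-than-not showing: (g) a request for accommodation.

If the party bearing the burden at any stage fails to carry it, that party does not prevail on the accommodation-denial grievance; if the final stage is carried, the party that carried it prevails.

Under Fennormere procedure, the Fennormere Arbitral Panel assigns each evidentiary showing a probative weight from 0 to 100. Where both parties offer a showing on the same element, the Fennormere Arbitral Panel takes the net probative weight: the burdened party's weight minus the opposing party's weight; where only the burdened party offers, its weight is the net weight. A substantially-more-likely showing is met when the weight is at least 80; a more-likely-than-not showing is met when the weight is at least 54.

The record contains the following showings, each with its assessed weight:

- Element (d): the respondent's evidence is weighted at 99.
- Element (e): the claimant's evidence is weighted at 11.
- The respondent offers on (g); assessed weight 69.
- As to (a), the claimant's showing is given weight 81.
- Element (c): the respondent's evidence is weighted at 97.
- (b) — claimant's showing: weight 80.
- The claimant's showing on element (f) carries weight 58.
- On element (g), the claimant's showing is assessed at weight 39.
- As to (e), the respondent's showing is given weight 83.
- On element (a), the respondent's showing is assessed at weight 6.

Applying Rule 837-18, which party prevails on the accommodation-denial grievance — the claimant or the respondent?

respondent

Stage 1 (claimant, a more-likely-than-not showing, weight is at least 54): (a) net 81−6=75 ≥ 54 — meets; (b) 80 ≥ 54 — meets.
  Stage 1 is satisfied; the onus moves to the respondent.
Stage 2 (respondent, a substantially-more-likely showing, weight is at least 80): (c) 97 ≥ 80 — meets; (d) 99 ≥ 80 — meets.
  Stage 2 carried; the burden remains with the respondent.
Stage 3 (respondent, a more-likely-than-not showing, weight is at least 54): (e) net 83−11=72 ≥ 54 — meets.
  Stage 3 carried; the burden shifts to the claimant.
Stage 4 (claimant, a substantially-more-likely showing, weight is at least 80): (f) 58 < 80 — fails.
  Not every element is met, so the claimant fails to carry Stage 4.
The respondent prevails.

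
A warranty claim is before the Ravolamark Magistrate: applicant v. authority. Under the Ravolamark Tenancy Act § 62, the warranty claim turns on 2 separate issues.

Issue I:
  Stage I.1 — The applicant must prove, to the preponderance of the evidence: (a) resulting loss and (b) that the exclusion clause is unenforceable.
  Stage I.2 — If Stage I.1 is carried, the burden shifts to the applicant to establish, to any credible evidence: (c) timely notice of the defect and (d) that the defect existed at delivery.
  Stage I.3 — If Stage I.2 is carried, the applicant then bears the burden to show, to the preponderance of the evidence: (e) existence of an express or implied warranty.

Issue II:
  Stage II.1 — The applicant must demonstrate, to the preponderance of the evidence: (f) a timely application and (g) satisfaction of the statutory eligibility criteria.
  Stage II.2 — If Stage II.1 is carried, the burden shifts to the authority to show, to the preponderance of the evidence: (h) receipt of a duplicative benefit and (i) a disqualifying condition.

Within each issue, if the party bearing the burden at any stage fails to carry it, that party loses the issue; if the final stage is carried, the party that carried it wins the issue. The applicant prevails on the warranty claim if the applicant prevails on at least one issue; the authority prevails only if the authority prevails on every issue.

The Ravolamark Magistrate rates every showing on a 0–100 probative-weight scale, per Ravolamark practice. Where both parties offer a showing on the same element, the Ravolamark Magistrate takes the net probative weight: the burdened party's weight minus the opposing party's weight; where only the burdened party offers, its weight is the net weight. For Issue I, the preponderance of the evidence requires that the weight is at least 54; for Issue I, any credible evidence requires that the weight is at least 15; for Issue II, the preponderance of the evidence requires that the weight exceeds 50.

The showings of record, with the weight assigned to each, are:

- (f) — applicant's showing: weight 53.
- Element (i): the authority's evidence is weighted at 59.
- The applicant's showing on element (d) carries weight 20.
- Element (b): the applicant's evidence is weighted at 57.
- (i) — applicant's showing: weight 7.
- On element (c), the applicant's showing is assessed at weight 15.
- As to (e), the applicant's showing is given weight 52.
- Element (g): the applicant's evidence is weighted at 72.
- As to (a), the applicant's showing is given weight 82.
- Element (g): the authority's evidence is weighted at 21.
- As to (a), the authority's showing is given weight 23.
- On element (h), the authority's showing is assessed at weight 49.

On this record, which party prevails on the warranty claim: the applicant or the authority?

applicant

— Issue I —
Stage I.1 (applicant, the preponderance of the evidence, weight is at least 54): (a) net 82−23=59 ≥ 54 — meets; (b) 57 ≥ 54 — meets.
  Stage I.1 carried; the burden remains with the applicant.
Stage I.2 (applicant, any credible evidence, weight is at least 15): (c) 15 ≥ 15 — meets; (d) 20 ≥ 15 — meets.
  All elements met. The applicant retains the burden for Stage I.3.
Stage I.3 (applicant, the preponderance of the evidence, weight is at least 54): (e) 52 < 54 — fails.
  Not every element is met, so the applicant fails to carry Stage I.3.
So the authority prevails on this issue.
— Issue II —
Stage II.1 — burden on applicant; standard: the preponderance of the evidence (weight exceeds 50).
    (f): 53 > 50 [met]
    (g): 72 − 21 = 51 > 50 [met]
  Stage II.1 is satisfied; the onus moves to the authority.
Stage II.2 — burden on authority; standard: the preponderance of the evidence (weight exceeds 50).
    (h): 49 ≤ 50 [not met]
    (i): 59 − 7 = 52 > 50 [met]
  Stage II.2 not carried; the authority fails its burden.
The applicant prevails on this issue.
Per-issue: Issue I → authority; Issue II → applicant. The applicant must prevail on at least one issue; overall, the applicant prevails.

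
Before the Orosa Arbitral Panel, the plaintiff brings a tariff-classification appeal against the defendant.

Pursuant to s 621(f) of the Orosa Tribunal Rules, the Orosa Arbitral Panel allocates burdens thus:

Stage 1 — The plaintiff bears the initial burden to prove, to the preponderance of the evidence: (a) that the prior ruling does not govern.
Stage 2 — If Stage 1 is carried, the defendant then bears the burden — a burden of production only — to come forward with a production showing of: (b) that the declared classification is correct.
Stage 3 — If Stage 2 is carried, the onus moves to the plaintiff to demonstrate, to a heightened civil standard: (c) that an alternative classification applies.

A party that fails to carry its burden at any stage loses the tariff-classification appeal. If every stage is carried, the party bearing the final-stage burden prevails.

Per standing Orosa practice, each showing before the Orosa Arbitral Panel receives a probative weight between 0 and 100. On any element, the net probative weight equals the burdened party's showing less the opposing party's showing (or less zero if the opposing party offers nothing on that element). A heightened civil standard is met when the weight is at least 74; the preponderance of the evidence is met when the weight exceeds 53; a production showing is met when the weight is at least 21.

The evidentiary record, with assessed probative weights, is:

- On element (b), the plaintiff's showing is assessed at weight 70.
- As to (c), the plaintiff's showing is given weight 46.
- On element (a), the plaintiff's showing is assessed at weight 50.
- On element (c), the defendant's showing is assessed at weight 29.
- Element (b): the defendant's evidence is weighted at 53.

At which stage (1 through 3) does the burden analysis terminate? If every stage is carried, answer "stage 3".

Stage 1 — burden on plaintiff; standard: the preponderance of the evidence (weight exceeds 53).
    (a): 50 ≤ 53 [not met]
  Stage 1 not carried; the plaintiff fails its burden.
The analysis ends at Stage 1; the defendant prevails.

stage 1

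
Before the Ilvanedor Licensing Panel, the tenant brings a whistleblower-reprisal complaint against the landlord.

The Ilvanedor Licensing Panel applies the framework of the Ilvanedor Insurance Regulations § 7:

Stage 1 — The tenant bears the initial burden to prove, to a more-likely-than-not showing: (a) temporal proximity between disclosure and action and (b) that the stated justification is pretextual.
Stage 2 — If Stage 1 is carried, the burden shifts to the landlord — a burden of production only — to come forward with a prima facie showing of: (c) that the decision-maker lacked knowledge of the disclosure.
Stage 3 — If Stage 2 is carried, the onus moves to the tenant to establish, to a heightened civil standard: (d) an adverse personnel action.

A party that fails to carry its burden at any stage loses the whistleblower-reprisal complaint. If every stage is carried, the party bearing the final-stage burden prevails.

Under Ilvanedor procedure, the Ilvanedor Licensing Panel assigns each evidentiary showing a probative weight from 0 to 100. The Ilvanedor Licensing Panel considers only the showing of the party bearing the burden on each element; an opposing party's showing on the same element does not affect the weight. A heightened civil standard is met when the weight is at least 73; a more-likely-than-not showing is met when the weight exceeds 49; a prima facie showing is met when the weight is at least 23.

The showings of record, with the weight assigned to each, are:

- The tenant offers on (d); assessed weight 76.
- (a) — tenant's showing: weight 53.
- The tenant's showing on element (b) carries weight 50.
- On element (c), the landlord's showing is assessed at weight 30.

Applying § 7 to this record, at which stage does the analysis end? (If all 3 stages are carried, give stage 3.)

stage 3

Stage 1 — burden on tenant; standard: a more-likely-than-not showing (weight exceeds 49).
    (a): 53 > 49 [met]
    (b): 50 > 49 [met]
  Stage 1 is satisfied; the onus moves to the landlord.
Stage 2 — burden on landlord; standard: a prima facie showing (weight is at least 23).
    (c): 30 ≥ 23 [met]
  Stage 2 is satisfied; the onus moves to the tenant.
Stage 3 — burden on tenant; standard: a heightened civil standard (weight is at least 73).
    (d): 76 ≥ 73 [met]
  All elements met at the final stage.
With every stage satisfied, the tenant prevails.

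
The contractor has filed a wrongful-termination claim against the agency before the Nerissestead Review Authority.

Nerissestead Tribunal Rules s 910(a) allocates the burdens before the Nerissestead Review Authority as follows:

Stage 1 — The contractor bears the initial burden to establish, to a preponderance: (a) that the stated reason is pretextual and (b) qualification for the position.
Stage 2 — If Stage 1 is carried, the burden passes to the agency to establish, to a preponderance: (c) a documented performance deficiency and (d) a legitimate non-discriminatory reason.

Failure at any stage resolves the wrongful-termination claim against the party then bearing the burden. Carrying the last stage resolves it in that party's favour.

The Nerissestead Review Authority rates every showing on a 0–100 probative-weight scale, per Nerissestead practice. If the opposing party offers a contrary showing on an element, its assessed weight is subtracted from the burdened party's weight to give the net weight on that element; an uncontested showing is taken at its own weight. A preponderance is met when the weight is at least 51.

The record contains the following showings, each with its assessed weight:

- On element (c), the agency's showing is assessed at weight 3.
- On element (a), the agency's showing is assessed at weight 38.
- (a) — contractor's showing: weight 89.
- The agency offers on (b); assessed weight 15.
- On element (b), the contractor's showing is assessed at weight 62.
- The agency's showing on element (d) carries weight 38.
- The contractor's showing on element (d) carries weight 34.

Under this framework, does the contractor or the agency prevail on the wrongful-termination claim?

agency

Stage 1 (contractor, a preponderance, weight is at least 51): (a) net 89−38=51 ≥ 51 — meets; (b) net 62−15=47 < 51 — fails.
  The contractor does not carry Stage 1.
The agency prevails.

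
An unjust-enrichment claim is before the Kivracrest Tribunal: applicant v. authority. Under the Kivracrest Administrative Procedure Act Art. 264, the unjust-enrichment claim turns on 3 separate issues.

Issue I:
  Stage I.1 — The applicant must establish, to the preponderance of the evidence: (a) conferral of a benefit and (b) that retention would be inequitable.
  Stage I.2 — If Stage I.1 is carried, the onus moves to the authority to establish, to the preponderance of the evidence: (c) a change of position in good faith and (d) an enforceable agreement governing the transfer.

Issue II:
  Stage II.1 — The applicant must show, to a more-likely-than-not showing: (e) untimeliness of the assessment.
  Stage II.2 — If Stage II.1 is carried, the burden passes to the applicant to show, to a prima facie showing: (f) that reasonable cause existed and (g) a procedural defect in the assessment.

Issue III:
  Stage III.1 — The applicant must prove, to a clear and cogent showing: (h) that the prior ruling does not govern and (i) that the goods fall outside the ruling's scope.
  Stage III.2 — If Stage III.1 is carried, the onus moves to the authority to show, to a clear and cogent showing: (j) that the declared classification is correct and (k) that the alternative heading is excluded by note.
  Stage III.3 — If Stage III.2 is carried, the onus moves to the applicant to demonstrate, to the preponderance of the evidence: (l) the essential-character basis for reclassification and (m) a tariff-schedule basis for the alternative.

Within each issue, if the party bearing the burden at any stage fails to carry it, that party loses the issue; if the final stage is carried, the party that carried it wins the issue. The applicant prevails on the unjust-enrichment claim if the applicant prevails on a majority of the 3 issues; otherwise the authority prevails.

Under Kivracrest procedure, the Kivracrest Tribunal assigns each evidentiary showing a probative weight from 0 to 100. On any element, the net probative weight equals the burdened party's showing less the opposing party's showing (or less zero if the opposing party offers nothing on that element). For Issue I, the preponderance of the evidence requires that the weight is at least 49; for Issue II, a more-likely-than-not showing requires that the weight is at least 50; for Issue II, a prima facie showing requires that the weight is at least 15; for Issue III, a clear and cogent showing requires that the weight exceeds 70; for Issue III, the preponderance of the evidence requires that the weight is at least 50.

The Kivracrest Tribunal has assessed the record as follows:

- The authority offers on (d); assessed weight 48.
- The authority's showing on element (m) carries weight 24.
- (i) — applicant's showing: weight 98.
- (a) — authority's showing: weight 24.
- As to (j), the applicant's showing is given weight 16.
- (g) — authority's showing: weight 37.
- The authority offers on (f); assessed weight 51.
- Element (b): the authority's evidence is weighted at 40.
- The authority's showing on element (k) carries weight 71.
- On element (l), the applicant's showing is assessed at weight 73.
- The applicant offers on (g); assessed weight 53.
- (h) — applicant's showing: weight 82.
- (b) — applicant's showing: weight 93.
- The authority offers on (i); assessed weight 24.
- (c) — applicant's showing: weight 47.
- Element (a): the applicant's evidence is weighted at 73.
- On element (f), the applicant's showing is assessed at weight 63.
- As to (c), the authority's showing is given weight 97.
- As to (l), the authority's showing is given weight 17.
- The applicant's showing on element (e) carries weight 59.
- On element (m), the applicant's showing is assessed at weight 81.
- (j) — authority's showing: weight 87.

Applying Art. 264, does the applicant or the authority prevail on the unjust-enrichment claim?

applicant

— Issue I —
At Stage I.1 the applicant must meet the preponderance of the evidence (weight is at least 49): on (a) the weight is 73 less the opposing 24 gives net 49, ≥ 49, so (a) meets the standard; on (b) the weight is 93 less the opposing 40 gives net 53, ≥ 49, so (b) meets the standard.
  All elements met. The burden passes to the authority.
At Stage I.2 the authority must meet the preponderance of the evidence (weight is at least 49): on (c) the weight is 97 less the opposing 47 gives net 50, ≥ 49, so (c) meets the standard; on (d) the weight is 48, < 49, so (d) does not meet the standard.
  Stage I.2 not carried; the authority fails its burden.
The analysis ends at Stage I.2; the applicant prevails on this issue.
— Issue II —
Stage II.1 — burden on applicant; standard: a more-likely-than-not showing (weight is at least 50).
    (e): 59 ≥ 50 [met]
  Stage II.1 is satisfied; the applicant continues to bear the burden.
Stage II.2 — burden on applicant; standard: a prima facie showing (weight is at least 15).
    (f): 63 − 51 = 12 < 15 [not met]
    (g): 53 − 37 = 16 ≥ 15 [met]
  The applicant does not carry Stage II.2.
The authority prevails on this issue.
— Issue III —
Stage III.1 (applicant, a clear and cogent showing, weight exceeds 70): (h) 82 > 70 — meets; (i) net 98−24=74 > 70 — meets.
  Stage III.1 is satisfied; the onus moves to the authority.
Stage III.2 (authority, a clear and cogent showing, weight exceeds 70): (j) net 87−16=71 > 70 — meets; (k) 71 > 70 — meets.
  The authority carries Stage III.2; the applicant now bears the burden.
Stage III.3 (applicant, the preponderance of the evidence, weight is at least 50): (l) net 73−17=56 ≥ 50 — meets; (m) net 81−24=57 ≥ 50 — meets.
  All elements met at the final stage.
Every stage carried; the applicant prevails on this issue.
Per-issue: Issue I → applicant; Issue II → authority; Issue III → applicant. The applicant must prevail on a majority of issues; overall, the applicant prevails.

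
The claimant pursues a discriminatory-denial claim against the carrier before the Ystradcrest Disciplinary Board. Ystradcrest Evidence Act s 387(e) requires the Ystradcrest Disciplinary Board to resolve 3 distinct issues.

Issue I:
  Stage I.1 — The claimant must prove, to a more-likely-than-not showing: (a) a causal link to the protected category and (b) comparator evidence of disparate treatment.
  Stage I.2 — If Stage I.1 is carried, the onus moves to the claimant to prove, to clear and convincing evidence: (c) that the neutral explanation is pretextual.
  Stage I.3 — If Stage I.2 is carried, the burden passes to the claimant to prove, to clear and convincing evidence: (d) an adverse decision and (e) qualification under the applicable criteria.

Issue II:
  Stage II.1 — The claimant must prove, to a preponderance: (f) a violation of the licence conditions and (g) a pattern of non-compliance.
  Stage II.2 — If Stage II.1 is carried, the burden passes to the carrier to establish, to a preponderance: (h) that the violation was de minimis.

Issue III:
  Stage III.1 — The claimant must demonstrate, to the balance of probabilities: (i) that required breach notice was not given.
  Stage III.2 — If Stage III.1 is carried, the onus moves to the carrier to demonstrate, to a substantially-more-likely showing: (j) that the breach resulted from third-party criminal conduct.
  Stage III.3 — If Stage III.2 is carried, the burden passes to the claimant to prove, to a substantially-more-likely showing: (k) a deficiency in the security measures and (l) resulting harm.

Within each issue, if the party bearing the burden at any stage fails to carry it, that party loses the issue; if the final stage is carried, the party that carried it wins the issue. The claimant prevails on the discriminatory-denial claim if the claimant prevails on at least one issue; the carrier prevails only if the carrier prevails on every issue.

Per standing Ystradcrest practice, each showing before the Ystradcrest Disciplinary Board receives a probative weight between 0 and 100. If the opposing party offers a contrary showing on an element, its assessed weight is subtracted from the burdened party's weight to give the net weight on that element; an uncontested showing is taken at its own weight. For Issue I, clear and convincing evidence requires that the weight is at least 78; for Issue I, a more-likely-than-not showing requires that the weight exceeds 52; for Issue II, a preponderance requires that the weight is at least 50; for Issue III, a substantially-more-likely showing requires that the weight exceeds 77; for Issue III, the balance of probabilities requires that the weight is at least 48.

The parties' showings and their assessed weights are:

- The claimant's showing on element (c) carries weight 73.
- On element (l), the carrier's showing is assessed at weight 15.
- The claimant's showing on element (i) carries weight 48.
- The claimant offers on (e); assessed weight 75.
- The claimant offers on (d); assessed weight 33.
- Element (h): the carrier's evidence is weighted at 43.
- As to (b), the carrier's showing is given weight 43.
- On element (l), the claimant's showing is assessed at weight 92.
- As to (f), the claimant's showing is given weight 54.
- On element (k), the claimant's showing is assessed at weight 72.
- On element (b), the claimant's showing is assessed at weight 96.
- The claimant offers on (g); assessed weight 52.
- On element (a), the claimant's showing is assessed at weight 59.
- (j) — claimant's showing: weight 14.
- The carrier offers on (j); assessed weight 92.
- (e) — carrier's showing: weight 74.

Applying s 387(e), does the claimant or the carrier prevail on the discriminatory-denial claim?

— Issue I —
Stage I.1 (claimant, a more-likely-than-not showing, weight exceeds 52): (a) 59 > 52 — meets; (b) net 96−43=53 > 52 — meets.
  Stage I.1 carried; the burden remains with the claimant.
Stage I.2 (claimant, clear and convincing evidence, weight is at least 78): (c) 73 < 78 — fails.
  The claimant does not carry Stage I.2.
The analysis ends at Stage I.2; the carrier prevails on this issue.
— Issue II —
At Stage II.1 the claimant must meet a preponderance (weight is at least 50): on (f) the weight is 54, which does reach 50, so (f) meets the standard; on (g) the weight is 52, which does reach 50, so (g) meets the standard.
  The claimant carries Stage II.1; the carrier now bears the burden.
At Stage II.2 the carrier must meet a preponderance (weight is at least 50): on (h) the weight is 43, < 50, so (h) does not meet the standard.
  Stage II.2 not carried; the carrier fails its burden.
The analysis ends at Stage II.2; the claimant prevails on this issue.
— Issue III —
Stage III.1 (claimant, the balance of probabilities, weight is at least 48): (i) 48 ≥ 48 — meets.
  Stage III.1 is satisfied; the onus moves to the carrier.
Stage III.2 (carrier, a substantially-more-likely showing, weight exceeds 77): (j) net 92−14=78 > 77 — meets.
  Stage III.2 is satisfied; the onus moves to the claimant.
Stage III.3 (claimant, a substantially-more-likely showing, weight exceeds 77): (k) 72 ≤ 77 — fails; (l) net 92−15=77 ≤ 77 — fails.
  Stage III.3 not carried; the claimant fails its burden.
So the carrier prevails on this issue.
Per-issue: Issue I → carrier; Issue II → claimant; Issue III → carrier. The claimant must prevail on at least one issue; overall, the claimant prevails.

claimant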